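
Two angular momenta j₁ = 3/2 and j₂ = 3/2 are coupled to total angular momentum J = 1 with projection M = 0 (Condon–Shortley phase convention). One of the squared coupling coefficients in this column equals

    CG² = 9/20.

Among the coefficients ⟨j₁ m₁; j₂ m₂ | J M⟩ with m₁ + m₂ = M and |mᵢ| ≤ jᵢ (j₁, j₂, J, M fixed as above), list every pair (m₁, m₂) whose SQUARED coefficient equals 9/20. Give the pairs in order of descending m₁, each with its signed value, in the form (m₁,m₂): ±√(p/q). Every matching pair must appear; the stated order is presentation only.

(3/2,-3/2): +√(9/20); (-3/2,3/2): +√(9/20)

Admissible pairs with m₁+m₂ = M = 0: (-3/2,3/2), (-1/2,1/2), (1/2,-1/2), (3/2,-3/2)
  (m₁,m₂)=(3/2,-3/2): CG² = 9/20, CG = +√(9/20)   ← matches the target
  (m₁,m₂)=(1/2,-1/2): CG² = 1/20, CG = −√(1/20)
  (m₁,m₂)=(-1/2,1/2): CG² = 1/20, CG = −√(1/20)
  (m₁,m₂)=(-3/2,3/2): CG² = 9/20, CG = +√(9/20)   ← matches the target
Pairs with CG² = 9/20: (3/2,-3/2): +√(9/20); (-3/2,3/2): +√(9/20)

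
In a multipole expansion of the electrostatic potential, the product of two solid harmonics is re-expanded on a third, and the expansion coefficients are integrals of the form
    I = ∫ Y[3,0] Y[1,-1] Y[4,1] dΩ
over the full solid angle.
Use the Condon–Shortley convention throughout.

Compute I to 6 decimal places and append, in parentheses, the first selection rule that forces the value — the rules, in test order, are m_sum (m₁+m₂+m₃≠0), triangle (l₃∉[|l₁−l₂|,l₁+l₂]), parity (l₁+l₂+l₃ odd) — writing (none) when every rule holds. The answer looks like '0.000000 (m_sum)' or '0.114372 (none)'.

-0.194664 (none)

Checks pass: Σm=0; 8 even; l₃=4∈[2,4].
(2·3+1)(2·1+1)(2·4+1) = 189
Δ: 0! 6! 2! / 9! → 1/252
sum: t=0:+1/36 = 1/36
3j²(3 1 4; 0 0 0) = Δ·Π!·Σ² = 4/63  (sign +1)
sum: t=0:+1/72 = 1/72
3j²(3 1 4; 0 -1 1) = Δ·Π!·Σ² = 5/126  (sign -1)
combine: 4πI² = 189·4/63·5/126 = 10/21
take √, sign -1: I = -0.19466390
No selection rule forces the value: the integral is nonzero (none).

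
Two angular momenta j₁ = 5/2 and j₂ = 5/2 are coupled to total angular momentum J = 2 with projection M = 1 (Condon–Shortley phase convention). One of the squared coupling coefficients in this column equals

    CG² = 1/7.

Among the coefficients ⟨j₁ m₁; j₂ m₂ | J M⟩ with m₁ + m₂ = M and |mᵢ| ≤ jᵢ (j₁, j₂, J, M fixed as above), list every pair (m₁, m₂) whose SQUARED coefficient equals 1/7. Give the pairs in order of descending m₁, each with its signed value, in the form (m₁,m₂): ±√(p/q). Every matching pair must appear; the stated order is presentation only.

(3/2,-1/2): −√(1/7); (-1/2,3/2): +√(1/7)

Admissible pairs with m₁+m₂ = M = 1: (-3/2,5/2), (-1/2,3/2), (1/2,1/2), (3/2,-1/2), (5/2,-3/2)
  (m₁,m₂)=(5/2,-3/2): CG² = 5/14, CG = +√(5/14)
  (m₁,m₂)=(3/2,-1/2): CG² = 1/7, CG = −√(1/7)   ← matches the target
  (m₁,m₂)=(1/2,1/2): CG² = 0/1, CG = 0
  (m₁,m₂)=(-1/2,3/2): CG² = 1/7, CG = +√(1/7)   ← matches the target
  (m₁,m₂)=(-3/2,5/2): CG² = 5/14, CG = −√(5/14)
Pairs with CG² = 1/7: (3/2,-1/2): −√(1/7); (-1/2,3/2): +√(1/7)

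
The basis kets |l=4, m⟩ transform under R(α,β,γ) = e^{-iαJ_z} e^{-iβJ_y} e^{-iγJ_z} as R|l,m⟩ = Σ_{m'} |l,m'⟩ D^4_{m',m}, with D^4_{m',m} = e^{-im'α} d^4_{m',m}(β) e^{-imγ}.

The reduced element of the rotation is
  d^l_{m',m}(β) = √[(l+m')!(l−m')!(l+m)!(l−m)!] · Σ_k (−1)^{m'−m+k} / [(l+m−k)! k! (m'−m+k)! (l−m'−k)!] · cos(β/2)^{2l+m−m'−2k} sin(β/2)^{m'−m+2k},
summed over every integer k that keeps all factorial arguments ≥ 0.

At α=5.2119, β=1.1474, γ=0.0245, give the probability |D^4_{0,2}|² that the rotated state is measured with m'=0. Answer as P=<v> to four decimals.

P=0.0036

First d^4_{0,2}(β=1.1474), then the phase factors e^{-i(0)α} and e^{-i(2)γ}:
With c≡cos(β/2)=0.839899 and s≡sin(β/2)=0.542743, N=[24·24·720·2]^{1/2}=910.735966
Admissible k: 2..4 (factorial args all ≥0)
  k=2: (−1)^0·910.7360/(96)·0.8399^6·0.5427^2 = +0.981005
  k=3: (−1)^1·910.7360/(36)·0.8399^4·0.5427^4 = -1.092384
  k=4: (−1)^2·910.7360/(96)·0.8399^2·0.5427^6 = +0.171058
d^4_{0,2}(1.1474) = +0.981005 -1.092384 +0.171058 = +0.059678
|D^4_{0,2}|² = |d^4_{0,2}(β)|² = (+0.059678)² = 0.003562 (the z-rotation phases have unit modulus)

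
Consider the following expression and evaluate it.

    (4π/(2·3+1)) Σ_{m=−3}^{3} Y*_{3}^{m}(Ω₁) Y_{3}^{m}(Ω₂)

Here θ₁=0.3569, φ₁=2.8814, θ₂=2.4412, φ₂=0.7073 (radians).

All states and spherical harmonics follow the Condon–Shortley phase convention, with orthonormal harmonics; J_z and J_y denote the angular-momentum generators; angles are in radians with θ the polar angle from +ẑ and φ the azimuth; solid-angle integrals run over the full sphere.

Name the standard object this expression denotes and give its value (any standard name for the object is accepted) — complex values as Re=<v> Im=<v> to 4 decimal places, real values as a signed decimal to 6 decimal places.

Legendre polynomial (addition theorem), -0.237665

This sum is the spherical-harmonic addition theorem: it equals the Legendre polynomial P_l(cos γ) of the angle γ between the two directions.
Term-by-term m-sum for l=3 (normalisation 4π/7 = 1.795196):
  m=-3: (-0.012642, 0.012520) × (-0.058492, -0.095167) = (0.001931, 0.000471)  (running Σ = (0.001931, 0.000471))
  m=-2: (0.101411, -0.058116) × (-0.050495, 0.320644) = (0.013514, 0.035451)  (running Σ = (0.015445, 0.035922))
  m=-1: (-0.369848, 0.098464) × (0.304465, -0.260270) = (-0.086978, 0.126239)  (running Σ = (-0.071534, 0.162161))
  m=0: (0.485923, -0.000000) × (0.021975, 0.000000) = (0.010678, 0.000000)  (running Σ = (-0.060856, 0.162161))
  m=1: (0.369848, 0.098464) × (-0.304465, -0.260270) = (-0.086978, -0.126239)  (running Σ = (-0.147834, 0.035922))
  m=2: (0.101411, 0.058116) × (-0.050495, -0.320644) = (0.013514, -0.035451)  (running Σ = (-0.134320, 0.000471))
  m=3: (0.012642, 0.012520) × (0.058492, -0.095167) = (0.001931, -0.000471)  (running Σ = (-0.132389, -0.000000))
Total Σ_m = (-0.132389, -0.000000). Multiply by 1.795196: (-0.237665, -0.000000). P_3(cos γ) = -0.237665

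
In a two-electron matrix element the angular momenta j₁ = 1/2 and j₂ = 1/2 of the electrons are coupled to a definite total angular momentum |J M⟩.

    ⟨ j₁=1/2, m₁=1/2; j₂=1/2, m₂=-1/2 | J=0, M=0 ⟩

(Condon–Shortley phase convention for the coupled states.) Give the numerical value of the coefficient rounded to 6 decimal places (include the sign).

+0.707107

j₁+j₂−J=1  J+j₁−j₂=0  J−j₁+j₂=0  j₁+j₂+J+1=2
(j₁±m₁, j₂±m₂, J±M) = (1,0,0,1,0,0)
P² = 1/2
sum k=0..0:
  [0] +1/1 = 1
S = 1
C² = P²·S² = 1/2 ; C = +0.707107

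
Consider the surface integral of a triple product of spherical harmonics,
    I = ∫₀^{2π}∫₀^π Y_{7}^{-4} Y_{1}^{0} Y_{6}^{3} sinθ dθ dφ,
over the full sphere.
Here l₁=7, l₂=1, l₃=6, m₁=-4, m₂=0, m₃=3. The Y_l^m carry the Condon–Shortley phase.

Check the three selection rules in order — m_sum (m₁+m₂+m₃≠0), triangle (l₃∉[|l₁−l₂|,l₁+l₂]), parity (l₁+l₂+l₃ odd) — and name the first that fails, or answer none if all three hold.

m₁+m₂+m₃ = -4 + 0 + 3 = -1  ✗
triangle: |7−1|=6 ≤ l₃=6 ≤ 7+1=8
parity: l₁+l₂+l₃ = 14 is even

m_sum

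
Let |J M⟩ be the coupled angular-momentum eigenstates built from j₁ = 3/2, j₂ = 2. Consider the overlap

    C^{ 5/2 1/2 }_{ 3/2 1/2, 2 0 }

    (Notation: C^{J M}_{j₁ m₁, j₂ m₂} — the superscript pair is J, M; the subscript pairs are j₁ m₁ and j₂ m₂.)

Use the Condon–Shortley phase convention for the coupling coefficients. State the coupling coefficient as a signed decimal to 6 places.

+0.292770

triangle: 1!*2!*3!/7! = 12/5040
(j±m)!: 2!*1!*2!*2!*3!*2! = 96
prefactor² = (2J+1)*Δ*N² = 48/35
  k=0: +1/(0!*1!*1!*2!*1!*1!) = 1/2
  k=1: −1/(1!*0!*0!*1!*2!*2!) = -1/4
Σ = 1/4  ⇒  CG² = 48/35*(1/4)² = 3/35
CG = +√(3/35) = +0.292770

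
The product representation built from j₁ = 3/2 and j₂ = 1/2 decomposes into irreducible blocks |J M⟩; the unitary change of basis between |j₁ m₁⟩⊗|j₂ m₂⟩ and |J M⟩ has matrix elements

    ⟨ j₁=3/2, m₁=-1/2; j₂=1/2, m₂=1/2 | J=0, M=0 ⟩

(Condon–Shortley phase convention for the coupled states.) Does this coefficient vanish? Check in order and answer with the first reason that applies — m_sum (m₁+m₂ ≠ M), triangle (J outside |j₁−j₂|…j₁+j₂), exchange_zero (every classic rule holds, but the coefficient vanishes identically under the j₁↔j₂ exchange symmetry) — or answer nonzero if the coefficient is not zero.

m-sum: m₁+m₂ = -1/2+1/2 = 0, M = 0  ✓
triangle: need |j₁−j₂| ≤ J ≤ j₁+j₂, i.e. J ∈ [1, 2]; J = 0 is outside ✗ ⇒ coefficient is 0

triangle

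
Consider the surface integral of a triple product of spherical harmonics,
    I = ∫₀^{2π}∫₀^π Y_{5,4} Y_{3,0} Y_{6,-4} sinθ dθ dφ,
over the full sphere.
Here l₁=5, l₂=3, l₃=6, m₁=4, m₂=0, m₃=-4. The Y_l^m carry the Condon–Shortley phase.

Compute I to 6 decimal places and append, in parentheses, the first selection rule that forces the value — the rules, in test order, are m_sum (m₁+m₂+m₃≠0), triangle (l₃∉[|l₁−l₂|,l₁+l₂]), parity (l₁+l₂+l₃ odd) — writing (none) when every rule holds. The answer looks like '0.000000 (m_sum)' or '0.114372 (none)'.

-0.139560 (none)

Checks pass: Σm=0; 14 even; l₃=6∈[2,8].
(2·5+1)(2·3+1)(2·6+1) = 1001
Δ: 2! 8! 4! / 15! → 1/675675
sum: t=0:+1/8640 t=1:−1/2304 t=2:+1/8640 = -7/34560
3j²(5 3 6; 0 0 0) = Δ·Π!·Σ² = 7/429  (sign -1)
sum: t=0:+1/60480 t=1:−1/161280 = 1/96768
3j²(5 3 6; 4 0 -4) = Δ·Π!·Σ² = 15/1001  (sign +1)
combine: 4πI² = 1001·7/429·15/1001 = 35/143
take √, sign -1: I = -0.13956004
No selection rule forces the value: the integral is nonzero (none).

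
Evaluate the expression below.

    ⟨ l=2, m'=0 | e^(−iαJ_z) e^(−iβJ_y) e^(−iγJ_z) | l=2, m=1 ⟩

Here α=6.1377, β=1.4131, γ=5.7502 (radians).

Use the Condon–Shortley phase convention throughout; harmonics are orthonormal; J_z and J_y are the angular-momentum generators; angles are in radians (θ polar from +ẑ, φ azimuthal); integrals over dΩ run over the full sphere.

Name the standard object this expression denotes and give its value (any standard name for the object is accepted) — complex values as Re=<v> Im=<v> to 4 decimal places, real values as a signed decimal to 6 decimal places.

Wigner D-matrix element, Re=0.1636 Im=0.0965

This is a Wigner D-matrix element — the rotation-matrix element ⟨l m'| R(α,β,γ) |l m⟩ in the angular-momentum basis.
D^2_{0,1}(6.1377,1.4131,5.7502) = e^{-i·0·6.1377}·d^2_{0,1}(1.4131)·e^{-i·1·5.7502}. Compute d first:
c=cos(1.413100/2)=0.760606, s=sin(1.413100/2)=0.649214; N=√[2·2·6·1]=4.898979
k∈{1,2} keeps every argument non-negative
  k=1: (−1)^0·4.8990/(2)·0.7606^3·0.6492^1 = +0.699750
  k=2: (−1)^1·4.8990/(2)·0.7606^1·0.6492^3 = -0.509798
d^2_{0,1}(1.4131) = +0.699750 -0.509798 = +0.189952
Attach z-rotation phases: D = e^{-i(0)(6.1377)}·(+0.189952)·e^{-i(1)(5.7502)} = +0.163604+0.096516i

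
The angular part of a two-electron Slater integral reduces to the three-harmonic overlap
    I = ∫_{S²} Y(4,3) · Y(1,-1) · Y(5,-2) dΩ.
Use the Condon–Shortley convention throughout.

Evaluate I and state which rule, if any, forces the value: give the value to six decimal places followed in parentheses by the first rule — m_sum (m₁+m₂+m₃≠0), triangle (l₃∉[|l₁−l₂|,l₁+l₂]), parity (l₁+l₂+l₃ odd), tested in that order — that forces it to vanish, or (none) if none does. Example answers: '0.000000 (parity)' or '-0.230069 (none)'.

0.085055 (none)

Rules hold: Σm=0, L=10 even, 3≤5≤5.
N = 9·3·11 = 297
Δ = 0!·8!·2!/11! = 1/495
Racah Σ t=0..0: t=0:+1/576 = 1/576
⇒ 3j(4 1 5; 0 0 0)² = 5/99, sgn -1
Racah Σ t=0..0: t=0:+1/10080 = 1/10080
⇒ 3j(4 1 5; 3 -1 -2)² = 1/165, sgn -1
4πI² = N·(3j₀)²·(3jₘ)² = 1/11
I = +1·√(0.0909091/4π) = 0.08505478
No selection rule forces the value: the integral is nonzero (none).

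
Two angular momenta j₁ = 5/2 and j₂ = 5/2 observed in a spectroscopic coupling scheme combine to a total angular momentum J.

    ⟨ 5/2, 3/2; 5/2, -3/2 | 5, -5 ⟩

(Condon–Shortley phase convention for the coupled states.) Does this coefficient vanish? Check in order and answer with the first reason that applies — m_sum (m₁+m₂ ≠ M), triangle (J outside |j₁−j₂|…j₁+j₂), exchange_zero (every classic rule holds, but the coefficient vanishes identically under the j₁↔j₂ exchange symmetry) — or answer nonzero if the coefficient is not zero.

m-sum: m₁+m₂ = 3/2+(-3/2) = 0, M = -5  ✗ ⇒ coefficient is 0

m_sum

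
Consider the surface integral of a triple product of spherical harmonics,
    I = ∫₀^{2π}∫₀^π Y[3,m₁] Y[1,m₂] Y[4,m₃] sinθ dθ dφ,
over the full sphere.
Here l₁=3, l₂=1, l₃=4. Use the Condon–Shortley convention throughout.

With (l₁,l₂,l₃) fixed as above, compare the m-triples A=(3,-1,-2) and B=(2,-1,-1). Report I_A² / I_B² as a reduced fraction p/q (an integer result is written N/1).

1/3

Shared (l₁,l₂,l₃)=(3,1,4): N and (l;000)² cancel in I_A²/I_B².
A: Δ = 0!·6!·2!/9! = 1/252; Racah Σ t=0..0: t=0:+1/1440 = 1/1440; ⇒ 3j(3 1 4; 3 -1 -2)² = 1/252, sgn +1
B: Δ = 0!·6!·2!/9! = 1/252; Racah Σ t=0..0: t=0:+1/240 = 1/240; ⇒ 3j(3 1 4; 2 -1 -1)² = 1/84, sgn -1
I_A²/I_B² = (1/252)/(1/84) = 1/3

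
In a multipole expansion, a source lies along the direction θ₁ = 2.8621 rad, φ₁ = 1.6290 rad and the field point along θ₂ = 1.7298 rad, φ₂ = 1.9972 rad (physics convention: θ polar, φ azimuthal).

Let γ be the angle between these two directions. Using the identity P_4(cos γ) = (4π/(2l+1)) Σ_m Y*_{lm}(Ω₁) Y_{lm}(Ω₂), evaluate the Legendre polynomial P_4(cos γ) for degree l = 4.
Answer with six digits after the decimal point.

Addition theorem: P_4(cos γ) = (4π/9) Σ_m Y*_{lm}(Ω₁) Y_{lm}(Ω₂), m = −4…4:
  [-4]  conj(Y_{4,-4})(Ω₁) = (0.002494, 0.000591) ; Y_{4,-4}(Ω₂) = (-0.056536, -0.416806) ; Δ = (0.000105, -0.001073)
  [-3]  conj(Y_{4,-3})(Ω₁) = (-0.004388, 0.024874) ; Y_{4,-3}(Ω₂) = (-0.182724, -0.054843) ; Δ = (0.002166, -0.004304)
  [-2]  conj(Y_{4,-2})(Ω₁) = (-0.138246, -0.016166) ; Y_{4,-2}(Ω₂) = (0.176904, -0.202519) ; Δ = (-0.027730, 0.025138)
  [-1]  conj(Y_{4,-1})(Ω₁) = (0.025302, -0.434217) ; Y_{4,-1}(Ω₂) = (-0.086403, -0.190199) ; Δ = (-0.084774, 0.032705)
  [+0]  conj(Y_{4,0})(Ω₁) = (0.545703, -0.000000) ; Y_{4,0}(Ω₂) = (0.240123, 0.000000) ; Δ = (0.131036, 0.000000)
  [+1]  conj(Y_{4,1})(Ω₁) = (-0.025302, -0.434217) ; Y_{4,1}(Ω₂) = (0.086403, -0.190199) ; Δ = (-0.084774, -0.032705)
  [+2]  conj(Y_{4,2})(Ω₁) = (-0.138246, 0.016166) ; Y_{4,2}(Ω₂) = (0.176904, 0.202519) ; Δ = (-0.027730, -0.025138)
  [+3]  conj(Y_{4,3})(Ω₁) = (0.004388, 0.024874) ; Y_{4,3}(Ω₂) = (0.182724, -0.054843) ; Δ = (0.002166, 0.004304)
  [+4]  conj(Y_{4,4})(Ω₁) = (0.002494, -0.000591) ; Y_{4,4}(Ω₂) = (-0.056536, 0.416806) ; Δ = (0.000105, 0.001073)
Accumulated sum (-0.089429, -0.000000); after 4π/(2l+1) scaling, (-0.124866, -0.000000) ⇒ P_4 = -0.124866

-0.124866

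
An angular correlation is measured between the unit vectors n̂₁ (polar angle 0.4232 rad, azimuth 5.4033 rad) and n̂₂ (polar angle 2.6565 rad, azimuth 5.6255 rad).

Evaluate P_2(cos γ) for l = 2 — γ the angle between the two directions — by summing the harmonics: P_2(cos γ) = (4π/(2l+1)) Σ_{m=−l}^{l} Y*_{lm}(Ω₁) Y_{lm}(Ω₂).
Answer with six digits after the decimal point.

0.076229

Summing Y*_{l m}(θ₁,φ₁)·Y_{l m}(θ₂,φ₂) over m ∈ [−2, 2]; prefactor 4π/(2·2+1) = 2.513274:
  term(m=-2) = +0.004940-0.002352i   from Y*(Ω₁)=-0.012238-0.063989i, Y(Ω₂)=+0.021220+0.081261i
  term(m=-1) = -0.089919+0.020316i   from Y*(Ω₁)=+0.184341-0.222939i, Y(Ω₂)=-0.252200-0.194800i
  term(m=+0) = +0.200289+0.000000i   from Y*(Ω₁)=+0.471203-0.000000i, Y(Ω₂)=+0.425060+0.000000i
  term(m=+1) = -0.089919-0.020316i   from Y*(Ω₁)=-0.184341-0.222939i, Y(Ω₂)=+0.252200-0.194800i
  term(m=+2) = +0.004940+0.002352i   from Y*(Ω₁)=-0.012238+0.063989i, Y(Ω₂)=+0.021220-0.081261i
Accumulated sum +0.030331+0.000000i; after 4π/(2l+1) scaling, +0.076229+0.000000i ⇒ P_2 = 0.076229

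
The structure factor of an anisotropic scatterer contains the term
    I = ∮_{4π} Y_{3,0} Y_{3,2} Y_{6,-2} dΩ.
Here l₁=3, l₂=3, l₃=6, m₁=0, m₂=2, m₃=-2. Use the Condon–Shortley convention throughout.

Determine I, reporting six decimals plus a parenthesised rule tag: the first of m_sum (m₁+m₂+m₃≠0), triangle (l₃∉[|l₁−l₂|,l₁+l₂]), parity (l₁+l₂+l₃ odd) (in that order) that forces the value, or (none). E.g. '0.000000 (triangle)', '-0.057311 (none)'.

0.177420 (none)

Rules hold: Σm=0, L=12 even, 0≤6≤6.
N = 7·7·13 = 637
Δ = 0!·6!·6!/13! = 1/12012
Racah Σ t=0..0: t=0:+1/1296 = 1/1296
⇒ 3j(3 3 6; 0 0 0)² = 100/3003, sgn +1
Racah Σ t=0..0: t=0:+1/4320 = 1/4320
⇒ 3j(3 3 6; 0 2 -2)² = 8/429, sgn +1
4πI² = N·(3j₀)²·(3jₘ)² = 5600/14157
I = +1·√(0.395564/4π) = 0.17742036
No selection rule forces the value: the integral is nonzero (none).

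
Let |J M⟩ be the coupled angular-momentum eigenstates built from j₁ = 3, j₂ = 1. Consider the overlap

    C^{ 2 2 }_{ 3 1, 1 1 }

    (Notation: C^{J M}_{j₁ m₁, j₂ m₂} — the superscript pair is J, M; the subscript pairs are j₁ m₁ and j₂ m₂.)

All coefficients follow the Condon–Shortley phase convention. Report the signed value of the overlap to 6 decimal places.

+√(1/21) = +0.218218

j₁+j₂−J=2  J+j₁−j₂=4  J−j₁+j₂=0  j₁+j₂+J+1=7
(j₁±m₁, j₂±m₂, J±M) = (4,2,2,0,4,0)
P² = 768/7
sum k=2..2:
  [2] +1/48 = 1/48
S = 1/48
C² = P²·S² = 1/21 ; C = +0.218218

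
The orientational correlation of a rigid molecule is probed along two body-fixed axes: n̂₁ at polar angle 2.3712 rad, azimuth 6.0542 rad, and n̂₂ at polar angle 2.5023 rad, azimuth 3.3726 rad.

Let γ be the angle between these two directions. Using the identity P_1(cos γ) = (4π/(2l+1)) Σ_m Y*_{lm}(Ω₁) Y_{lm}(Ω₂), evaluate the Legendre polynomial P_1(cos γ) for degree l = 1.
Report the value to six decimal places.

0.203604

Expand P_1 via completeness: Σ_{m} conj(Y_{1,m}) at Ω₁ times Y_{1,m} at Ω₂ —
  m=-1: (+0.234327-0.054615i) × (-0.200656+0.047195i) = -0.044442+0.022018i  (running Σ = -0.044442+0.022018i)
  m=0: (-0.350639-0.000000i) × (-0.392112+0.000000i) = +0.137490+0.000000i  (running Σ = +0.093048+0.022018i)
  m=1: (-0.234327-0.054615i) × (+0.200656+0.047195i) = -0.044442-0.022018i  (running Σ = +0.048607+0.000000i)
Accumulated sum +0.048607+0.000000i; after 4π/(2l+1) scaling, +0.203604+0.000000i ⇒ P_1 = 0.203604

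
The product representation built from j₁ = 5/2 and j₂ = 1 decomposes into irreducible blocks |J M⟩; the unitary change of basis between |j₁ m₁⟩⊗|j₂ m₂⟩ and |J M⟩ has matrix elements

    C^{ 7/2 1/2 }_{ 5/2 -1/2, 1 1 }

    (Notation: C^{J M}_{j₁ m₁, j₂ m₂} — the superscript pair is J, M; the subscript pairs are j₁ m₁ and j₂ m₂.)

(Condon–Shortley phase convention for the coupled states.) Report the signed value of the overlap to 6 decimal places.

j₁+j₂−J=0  J+j₁−j₂=5  J−j₁+j₂=2  j₁+j₂+J+1=8
(j₁±m₁, j₂±m₂, J±M) = (2,3,2,0,4,3)
P² = 1152/7
sum k=0..0:
  [0] +1/24 = 1/24
S = 1/24
C² = P²·S² = 2/7 ; C = +0.534522

+√(2/7) ≈ +0.534522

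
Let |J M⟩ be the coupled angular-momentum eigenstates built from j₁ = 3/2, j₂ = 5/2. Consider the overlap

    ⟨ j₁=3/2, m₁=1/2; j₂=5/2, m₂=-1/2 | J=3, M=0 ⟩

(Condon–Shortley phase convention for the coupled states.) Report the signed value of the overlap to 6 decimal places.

triangle: 1!*2!*4!/8! = 48/40320
(j±m)!: 2!*1!*2!*3!*3!*3! = 864
prefactor² = (2J+1)*Δ*N² = 36/5
  k=0: +1/(0!*1!*1!*2!*1!*2!) = 1/4
  k=1: −1/(1!*0!*0!*1!*2!*3!) = -1/12
Σ = 1/6  ⇒  CG² = 36/5*(1/6)² = 1/5
CG = +√(1/5) = +0.447214

+√(1/5) ≈ +0.447214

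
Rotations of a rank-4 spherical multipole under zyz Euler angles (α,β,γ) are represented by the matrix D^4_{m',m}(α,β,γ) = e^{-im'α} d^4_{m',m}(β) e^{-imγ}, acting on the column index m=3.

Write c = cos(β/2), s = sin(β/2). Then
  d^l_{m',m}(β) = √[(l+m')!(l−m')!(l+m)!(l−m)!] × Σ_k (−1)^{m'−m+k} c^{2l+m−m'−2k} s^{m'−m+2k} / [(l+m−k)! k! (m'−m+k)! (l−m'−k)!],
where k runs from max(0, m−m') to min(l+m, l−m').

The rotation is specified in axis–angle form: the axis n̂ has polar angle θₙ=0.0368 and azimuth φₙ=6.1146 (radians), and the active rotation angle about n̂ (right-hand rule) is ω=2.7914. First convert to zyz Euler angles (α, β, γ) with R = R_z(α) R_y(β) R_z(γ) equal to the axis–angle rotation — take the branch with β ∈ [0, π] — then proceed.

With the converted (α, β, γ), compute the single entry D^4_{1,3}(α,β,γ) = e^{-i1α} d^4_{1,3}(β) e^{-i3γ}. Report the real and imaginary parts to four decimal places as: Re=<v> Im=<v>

Axis–angle → zyz. n̂ = (sinθₙcosφₙ, sinθₙsinφₙ, cosθₙ) = (+0.036270, -0.006173, +0.999323), ω = 2.7914.
R = I cosω + sinω [n̂]ₓ + (1−cosω) n̂n̂ᵀ gives
  R = [-0.936755, -0.343281, +0.068173; +0.342412, -0.939233, -0.024407; +0.072409, +0.000480, +0.997375]
β = atan2(√(R₁₃²+R₂₃²), R₃₃) = 0.072474; α = atan2(R₂₃, R₁₃) mod 2π = 5.939387; γ = atan2(R₃₂, −R₃₁) mod 2π = 3.134965
D^4_{1,3}(5.9394,0.0725,3.1350) = e^{-i·1·5.9394}·d^4_{1,3}(0.0725)·e^{-i·3·3.1350}. Compute d first:
Half-angle: c=0.999344, s=0.036229. N=√(120·6·5040·1)=1904.940944
The bounds max(0,m−m')=2 and min(l+m,l−m')=3 give 2 terms
  k=2: (−1)^0·1904.9409/(240)·0.9993^6·0.0362^2 = +0.010377
  k=3: (−1)^1·1904.9409/(144)·0.9993^4·0.0362^4 = -0.000023
d^4_{1,3}(0.0725) = +0.010377 -0.000023 = +0.010354
Attach z-rotation phases: D = e^{-i(1)(5.9394)}·(+0.010354)·e^{-i(3)(3.1350)} = -0.009677-0.003683i

Re=-0.0097 Im=-0.0037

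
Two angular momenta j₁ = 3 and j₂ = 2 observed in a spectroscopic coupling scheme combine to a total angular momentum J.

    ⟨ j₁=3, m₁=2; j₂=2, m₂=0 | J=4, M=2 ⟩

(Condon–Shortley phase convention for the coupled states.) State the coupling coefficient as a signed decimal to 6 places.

+0.585540  (= +√(12/35))

√[9·1!5!3!/10! · 5!1!2!2!6!2!] = √(8640/7)
  +(−1)^0/∏(0,1,1,2,4,1)! = 1/48  (running 1/48)
  +(−1)^1/∏(1,0,0,1,5,2)! = -1/240  (running 1/60)
⟨..|..⟩ = √(8640/7)·(1/60) = +0.585540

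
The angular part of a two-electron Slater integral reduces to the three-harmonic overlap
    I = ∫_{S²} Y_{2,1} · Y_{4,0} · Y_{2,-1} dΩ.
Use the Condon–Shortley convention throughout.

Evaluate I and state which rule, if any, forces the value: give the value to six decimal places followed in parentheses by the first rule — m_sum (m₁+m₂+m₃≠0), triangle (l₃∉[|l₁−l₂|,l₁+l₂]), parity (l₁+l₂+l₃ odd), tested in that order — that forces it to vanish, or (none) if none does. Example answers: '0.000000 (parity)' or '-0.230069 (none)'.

Checks pass: Σm=0; 8 even; l₃=2∈[2,6].
(2·2+1)(2·4+1)(2·2+1) = 225
Δ: 4! 0! 4! / 9! → 1/630
sum: t=2:+1/16 = 1/16
3j²(2 4 2; 0 0 0) = Δ·Π!·Σ² = 2/35  (sign +1)
sum: t=1:−1/36 = -1/36
3j²(2 4 2; 1 0 -1) = Δ·Π!·Σ² = 8/315  (sign +1)
combine: 4πI² = 225·2/35·8/315 = 16/49
take √, sign +1: I = 0.16119702
No selection rule forces the value: the integral is nonzero (none).

0.161197 (none)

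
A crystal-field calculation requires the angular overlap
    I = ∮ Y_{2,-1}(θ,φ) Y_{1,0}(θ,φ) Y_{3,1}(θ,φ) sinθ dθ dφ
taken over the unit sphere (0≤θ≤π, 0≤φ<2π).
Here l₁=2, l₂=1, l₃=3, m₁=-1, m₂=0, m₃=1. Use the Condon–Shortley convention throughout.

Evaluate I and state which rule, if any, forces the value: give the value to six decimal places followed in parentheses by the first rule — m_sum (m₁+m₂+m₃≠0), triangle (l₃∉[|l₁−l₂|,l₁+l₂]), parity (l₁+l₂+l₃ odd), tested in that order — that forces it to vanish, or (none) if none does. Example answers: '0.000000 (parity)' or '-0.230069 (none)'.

-0.233597 (none)

Rules hold: Σm=0, L=6 even, 1≤3≤3.
N = 5·3·7 = 105
Δ = 0!·4!·2!/7! = 1/105
Racah Σ t=0..0: t=0:+1/4 = 1/4
⇒ 3j(2 1 3; 0 0 0)² = 3/35, sgn -1
Racah Σ t=0..0: t=0:+1/6 = 1/6
⇒ 3j(2 1 3; -1 0 1)² = 8/105, sgn +1
4πI² = N·(3j₀)²·(3jₘ)² = 24/35
I = -1·√(0.685714/4π) = -0.23359668
No selection rule forces the value: the integral is nonzero (none).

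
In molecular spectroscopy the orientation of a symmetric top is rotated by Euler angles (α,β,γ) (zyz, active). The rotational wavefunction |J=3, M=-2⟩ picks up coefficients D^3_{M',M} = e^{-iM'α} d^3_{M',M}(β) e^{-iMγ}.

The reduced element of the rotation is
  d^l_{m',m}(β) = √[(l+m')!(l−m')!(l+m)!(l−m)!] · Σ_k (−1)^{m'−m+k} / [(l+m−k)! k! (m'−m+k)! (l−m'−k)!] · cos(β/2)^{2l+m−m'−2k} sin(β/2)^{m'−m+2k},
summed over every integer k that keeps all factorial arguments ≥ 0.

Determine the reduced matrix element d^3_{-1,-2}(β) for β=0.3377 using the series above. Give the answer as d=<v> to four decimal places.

d=-0.4659

d^3_{-1,-2}(β=0.3377) via the finite sum:
c=cos(0.337700/2)=0.985779, s=sin(0.337700/2)=0.168049; N=√[2·24·1·120]=75.894664
k: max(0,(-2)−(-1))=0 … min(3+(-2),3−(-1))=1
  k=0: (−1)^1·75.8947/(24)·0.9858^5·0.1680^1 = -0.494689
  k=1: (−1)^2·75.8947/(12)·0.9858^3·0.1680^3 = +0.028752
d^3_{-1,-2}(0.3377) = -0.494689 +0.028752 = -0.465937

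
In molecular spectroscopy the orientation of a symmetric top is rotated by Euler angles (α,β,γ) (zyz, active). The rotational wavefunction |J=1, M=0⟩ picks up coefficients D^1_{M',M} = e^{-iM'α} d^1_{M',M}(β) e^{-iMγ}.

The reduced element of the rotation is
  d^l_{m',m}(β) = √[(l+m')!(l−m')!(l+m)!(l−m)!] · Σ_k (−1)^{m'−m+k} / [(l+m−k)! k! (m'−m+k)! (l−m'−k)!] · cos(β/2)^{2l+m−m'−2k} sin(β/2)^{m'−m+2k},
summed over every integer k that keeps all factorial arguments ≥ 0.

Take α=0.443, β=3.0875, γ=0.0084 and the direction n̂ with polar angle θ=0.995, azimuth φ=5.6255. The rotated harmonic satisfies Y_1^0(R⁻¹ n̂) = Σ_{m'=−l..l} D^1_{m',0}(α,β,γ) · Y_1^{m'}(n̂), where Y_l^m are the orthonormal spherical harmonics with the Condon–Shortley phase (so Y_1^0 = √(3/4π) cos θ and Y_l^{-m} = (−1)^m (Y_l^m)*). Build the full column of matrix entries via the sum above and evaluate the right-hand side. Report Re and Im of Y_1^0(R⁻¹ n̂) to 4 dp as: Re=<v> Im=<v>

Need the full column D^1_{m',0} for m'=−1..1 at α=0.4430, β=3.0875, γ=0.0084.
cos(β/2)=0.027043, sin(β/2)=0.999634
d^1_{-1,0}: single k=1 term ⇒ +0.038231;  D = +0.034540+0.016388i
d^1_{0,0}: k∈[0..1] ⇒ +0.000731 -0.999269 = -0.998537;  D = -0.998537+0.000000i
d^1_{1,0}: single k=0 term ⇒ -0.038231;  D = -0.034540+0.016388i
Y_1^{m'}(θ=0.995,φ=5.6255) and Σ D·Y over m':
  (+0.0345+0.0164i)·(+0.2293+0.1771i)  (-0.9985+0.0000i)·(+0.2660+0.0000i)  (-0.0345+0.0164i)·(-0.2293+0.1771i)
Y_1^0(R⁻¹ n̂) = -0.255619+0.000000i

Re=-0.2556 Im=0.0000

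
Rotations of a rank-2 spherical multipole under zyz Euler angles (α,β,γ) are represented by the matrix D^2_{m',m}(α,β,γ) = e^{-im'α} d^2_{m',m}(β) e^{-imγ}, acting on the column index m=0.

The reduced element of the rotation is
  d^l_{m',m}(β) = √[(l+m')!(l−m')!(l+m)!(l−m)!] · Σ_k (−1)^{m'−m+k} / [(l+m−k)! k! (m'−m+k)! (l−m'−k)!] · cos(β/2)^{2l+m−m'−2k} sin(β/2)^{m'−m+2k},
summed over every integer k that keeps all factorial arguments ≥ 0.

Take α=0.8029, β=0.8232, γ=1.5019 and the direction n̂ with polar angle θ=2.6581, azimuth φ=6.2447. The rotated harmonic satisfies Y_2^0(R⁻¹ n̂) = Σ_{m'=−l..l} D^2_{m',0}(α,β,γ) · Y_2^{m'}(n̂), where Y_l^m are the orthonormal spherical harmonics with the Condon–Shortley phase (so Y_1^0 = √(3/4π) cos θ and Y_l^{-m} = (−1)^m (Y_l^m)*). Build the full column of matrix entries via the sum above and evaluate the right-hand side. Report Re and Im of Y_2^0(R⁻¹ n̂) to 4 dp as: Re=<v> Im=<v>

Need the full column D^2_{m',0} for m'=−2..2 at α=0.8029, β=0.8232, γ=1.5019.
cos(β/2)=0.916482, sin(β/2)=0.400076
d^2_{-2,0}: single k=2 term ⇒ +0.329313;  D = -0.011525+0.329111i
d^2_{-1,0}: k∈[1..2] ⇒ +0.754380 -0.143757 = +0.610623;  D = +0.424153+0.439266i
d^2_{0,0}: k∈[0..2] ⇒ +0.705498 -0.537766 +0.025620 = +0.193351;  D = +0.193351+0.000000i
d^2_{1,0}: k∈[0..1] ⇒ -0.754380 +0.143757 = -0.610623;  D = -0.424153+0.439266i
d^2_{2,0}: single k=0 term ⇒ +0.329313;  D = -0.011525-0.329111i
Y_2^{m'}(θ=2.6581,φ=6.2447) and Σ D·Y over m':
  (-0.0115+0.3291i)·(+0.0832+0.0064i)  (+0.4242+0.4393i)·(-0.3177-0.0122i)  (+0.1934+0.0000i)·(+0.4263+0.0000i)  (-0.4242+0.4393i)·(+0.3177-0.0122i)  (-0.0115-0.3291i)·(+0.0832-0.0064i)
Y_2^0(R⁻¹ n̂) = -0.182507+0.000000i

Re=-0.1825 Im=0.0000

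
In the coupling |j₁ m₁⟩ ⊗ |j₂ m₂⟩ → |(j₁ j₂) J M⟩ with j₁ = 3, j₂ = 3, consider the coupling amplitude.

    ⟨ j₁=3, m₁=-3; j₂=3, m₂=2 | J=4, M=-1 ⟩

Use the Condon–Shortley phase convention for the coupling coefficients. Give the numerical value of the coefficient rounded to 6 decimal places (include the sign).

j₁+j₂−J=2  J+j₁−j₂=4  J−j₁+j₂=4  j₁+j₂+J+1=11
(j₁±m₁, j₂±m₂, J±M) = (0,6,5,1,3,5)
P² = 1244160/77
sum k=2..2:
  [2] +1/288 = 1/288
S = 1/288
C² = P²·S² = 15/77 ; C = +0.441367

+√(15/77) ≈ +0.441367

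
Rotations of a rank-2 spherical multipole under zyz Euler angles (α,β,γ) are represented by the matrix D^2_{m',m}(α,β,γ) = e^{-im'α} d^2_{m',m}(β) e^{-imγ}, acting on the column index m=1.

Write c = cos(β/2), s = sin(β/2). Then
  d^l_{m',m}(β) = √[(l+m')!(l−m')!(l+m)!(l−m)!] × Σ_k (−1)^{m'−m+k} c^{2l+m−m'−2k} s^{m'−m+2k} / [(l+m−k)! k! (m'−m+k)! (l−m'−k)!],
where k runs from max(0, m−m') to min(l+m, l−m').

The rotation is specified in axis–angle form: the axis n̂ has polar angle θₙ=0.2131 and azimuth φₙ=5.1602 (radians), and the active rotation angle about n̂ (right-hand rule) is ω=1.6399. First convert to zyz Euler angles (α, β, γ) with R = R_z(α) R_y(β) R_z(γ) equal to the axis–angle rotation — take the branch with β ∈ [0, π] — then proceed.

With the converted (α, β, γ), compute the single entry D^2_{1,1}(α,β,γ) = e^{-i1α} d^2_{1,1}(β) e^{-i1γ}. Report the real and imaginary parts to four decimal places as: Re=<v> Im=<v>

Re=-0.0408 Im=-0.8818

Axis–angle → zyz. n̂ = (sinθₙcosφₙ, sinθₙsinφₙ, cosθₙ) = (+0.091574, -0.190637, +0.977380), ω = 1.6399.
R = I cosω + sinω [n̂]ₓ + (1−cosω) n̂n̂ᵀ gives
  R = [-0.060084, -0.993710, -0.094499; +0.956384, -0.030197, -0.290546; +0.285865, -0.107835, +0.952183]
β = atan2(√(R₁₃²+R₂₃²), R₃₃) = 0.310493; α = atan2(R₂₃, R₁₃) mod 2π = 4.397933; γ = atan2(R₃₂, −R₃₁) mod 2π = 3.502311
Split into d^2_{1,1}(β=0.3105) × two z-phases.
Half-angle: c=0.987973, s=0.154623. N=√(6·1·6·1)=6.000000
Admissible k: 0..1 (factorial args all ≥0)
  k=0: (−1)^0·6.0000/(6)·0.9880^4·0.1546^0 = +0.952755
  k=1: (−1)^1·6.0000/(2)·0.9880^2·0.1546^2 = -0.070010
d^2_{1,1}(0.3105) = +0.952755 -0.070010 = +0.882744
D = (-0.309299+0.950965i)·(+0.882744)·(-0.935644+0.352946i) = -0.040823-0.881800i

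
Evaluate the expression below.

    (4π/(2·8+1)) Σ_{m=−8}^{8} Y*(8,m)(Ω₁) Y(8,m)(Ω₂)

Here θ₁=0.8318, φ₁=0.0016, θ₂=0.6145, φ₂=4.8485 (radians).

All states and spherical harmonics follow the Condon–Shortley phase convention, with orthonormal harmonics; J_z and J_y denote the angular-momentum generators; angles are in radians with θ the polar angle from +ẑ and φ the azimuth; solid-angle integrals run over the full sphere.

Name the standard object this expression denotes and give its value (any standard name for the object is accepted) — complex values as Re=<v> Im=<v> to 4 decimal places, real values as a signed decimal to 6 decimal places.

This sum is the spherical-harmonic addition theorem: it equals the Legendre polynomial P_l(cos γ) of the angle γ between the two directions.
Summing Y*_{l m}(θ₁,φ₁)·Y_{l m}(θ₂,φ₂) over m ∈ [−8, 8]; prefactor 4π/(2·8+1) = 0.739198:
  m=-8: (0.045917, 0.000588) × (0.002917, -0.005576) = (0.000137, -0.000254)  (running Σ = (0.000137, -0.000254))
  m=-7: (0.167370, 0.001875) × (-0.029075, -0.020670) = (-0.004827, -0.003514)  (running Σ = (-0.004690, -0.003768))
  m=-6: (0.356308, 0.003421) × (-0.085324, 0.090834) = (-0.030712, 0.032073)  (running Σ = (-0.035403, 0.028305))
  m=-5: (0.459753, 0.003678) × (0.186799, 0.230735) = (0.085033, 0.106768)  (running Σ = (0.049630, 0.135073))
  m=-4: (0.260758, 0.001669) × (0.403262, -0.244170) = (0.105561, -0.062996)  (running Σ = (0.155191, 0.072077))
  m=-3: (-0.182605, -0.000877) × (-0.164239, -0.379612) = (0.029658, 0.069463)  (running Σ = (0.184849, 0.141540))
  m=-2: (-0.371521, -0.001189) × (0.015965, -0.004457) = (-0.005937, 0.001637)  (running Σ = (0.178913, 0.143177))
  m=-1: (0.015455, 0.000025) × (-0.056021, -0.409038) = (-0.000856, -0.006323)  (running Σ = (0.178057, 0.136854))
  m=0: (0.369646, -0.000000) × (-0.121562, 0.000000) = (-0.044935, 0.000000)  (running Σ = (0.133122, 0.136854))
  m=1: (-0.015455, 0.000025) × (0.056021, -0.409038) = (-0.000856, 0.006323)  (running Σ = (0.132266, 0.143177))
  m=2: (-0.371521, 0.001189) × (0.015965, 0.004457) = (-0.005937, -0.001637)  (running Σ = (0.126330, 0.141540))
  m=3: (0.182605, -0.000877) × (0.164239, -0.379612) = (0.029658, -0.069463)  (running Σ = (0.155988, 0.072077))
  m=4: (0.260758, -0.001669) × (0.403262, 0.244170) = (0.105561, 0.062996)  (running Σ = (0.261549, 0.135073))
  m=5: (-0.459753, 0.003678) × (-0.186799, 0.230735) = (0.085033, -0.106768)  (running Σ = (0.346582, 0.028305))
  m=6: (0.356308, -0.003421) × (-0.085324, -0.090834) = (-0.030712, -0.032073)  (running Σ = (0.315869, -0.003768))
  m=7: (-0.167370, 0.001875) × (0.029075, -0.020670) = (-0.004827, 0.003514)  (running Σ = (0.311042, -0.000254))
  m=8: (0.045917, -0.000588) × (0.002917, 0.005576) = (0.000137, 0.000254)  (running Σ = (0.311179, -0.000000))
Total Σ_m = (0.311179, -0.000000). Multiply by 0.739198: (0.230023, -0.000000). P_8(cos γ) = 0.230023

Legendre polynomial (addition theorem), +0.230023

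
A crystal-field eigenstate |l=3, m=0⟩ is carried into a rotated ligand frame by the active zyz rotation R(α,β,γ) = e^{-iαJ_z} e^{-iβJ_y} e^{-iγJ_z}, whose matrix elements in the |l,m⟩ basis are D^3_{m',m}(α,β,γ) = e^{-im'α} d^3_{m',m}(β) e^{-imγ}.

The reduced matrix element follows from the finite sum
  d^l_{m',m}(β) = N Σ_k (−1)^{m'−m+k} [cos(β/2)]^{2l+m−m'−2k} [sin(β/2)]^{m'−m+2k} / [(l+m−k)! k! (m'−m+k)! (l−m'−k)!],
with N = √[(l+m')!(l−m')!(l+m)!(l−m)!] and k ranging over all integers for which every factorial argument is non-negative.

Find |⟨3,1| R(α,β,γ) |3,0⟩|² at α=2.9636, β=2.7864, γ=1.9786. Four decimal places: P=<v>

P=0.2614

Split into d^3_{1,0}(β=2.7864) × two z-phases.
c=cos(2.786400/2)=0.176664, s=sin(2.786400/2)=0.984271; N=√[24·2·6·6]=41.569219
Admissible k: 0..2 (factorial args all ≥0)
  k=0: (−1)^1·41.5692/(12)·0.1767^5·0.9843^1 = -0.000587
  k=1: (−1)^2·41.5692/(4)·0.1767^3·0.9843^3 = +0.054639
  k=2: (−1)^3·41.5692/(12)·0.1767^1·0.9843^5 = -0.565344
d^3_{1,0}(2.7864) = -0.000587 +0.054639 -0.565344 = -0.511292
|D^3_{1,0}|² = |d^3_{1,0}(β)|² = (-0.511292)² = 0.261420 (the z-rotation phases have unit modulus)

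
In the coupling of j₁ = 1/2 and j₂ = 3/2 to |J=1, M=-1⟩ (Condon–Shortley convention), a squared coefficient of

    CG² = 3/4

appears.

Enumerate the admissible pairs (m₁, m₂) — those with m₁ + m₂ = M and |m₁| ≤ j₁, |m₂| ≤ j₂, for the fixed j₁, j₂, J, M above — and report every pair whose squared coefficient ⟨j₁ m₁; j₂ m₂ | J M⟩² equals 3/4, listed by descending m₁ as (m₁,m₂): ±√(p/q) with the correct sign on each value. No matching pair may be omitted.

Admissible pairs with m₁+m₂ = M = -1: (-1/2,-1/2), (1/2,-3/2)
  (m₁,m₂)=(1/2,-3/2): CG² = 3/4, CG = +√(3/4)   ← matches the target
  (m₁,m₂)=(-1/2,-1/2): CG² = 1/4, CG = −√(1/4)
Pairs with CG² = 3/4: (1/2,-3/2): +√(3/4)

(1/2,-3/2): +√(3/4)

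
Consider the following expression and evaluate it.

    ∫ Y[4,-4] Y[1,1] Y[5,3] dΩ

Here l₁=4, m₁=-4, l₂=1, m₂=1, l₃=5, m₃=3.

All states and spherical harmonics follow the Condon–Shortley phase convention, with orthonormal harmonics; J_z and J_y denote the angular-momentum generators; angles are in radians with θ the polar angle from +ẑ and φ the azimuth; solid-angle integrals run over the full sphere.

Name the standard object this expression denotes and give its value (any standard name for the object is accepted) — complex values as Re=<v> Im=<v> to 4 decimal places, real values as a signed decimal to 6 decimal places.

This is a Gaunt coefficient — the integral of a triple product of spherical harmonics over the sphere.
m-sum 0 ✓  L=10 even ✓  3≤5≤5 ✓
Π(2lᵢ+1) = 9×3×11 = 297
triangle coeff Δ(4,1,5) = 1/495
Σ_t [0,0]: t=0:+1/576 = 1/576
(3j)²=5/99 [(4 1 5; 0 0 0)], sign=-1
Σ_t [0,0]: t=0:+1/80640 = 1/80640
(3j)²=1/495 [(4 1 5; -4 1 3)], sign=+1
⇒ 4πI² = 1/33
I = (-1)√(1/33/(4π)) = -0.04910640

Gaunt coefficient, -0.049106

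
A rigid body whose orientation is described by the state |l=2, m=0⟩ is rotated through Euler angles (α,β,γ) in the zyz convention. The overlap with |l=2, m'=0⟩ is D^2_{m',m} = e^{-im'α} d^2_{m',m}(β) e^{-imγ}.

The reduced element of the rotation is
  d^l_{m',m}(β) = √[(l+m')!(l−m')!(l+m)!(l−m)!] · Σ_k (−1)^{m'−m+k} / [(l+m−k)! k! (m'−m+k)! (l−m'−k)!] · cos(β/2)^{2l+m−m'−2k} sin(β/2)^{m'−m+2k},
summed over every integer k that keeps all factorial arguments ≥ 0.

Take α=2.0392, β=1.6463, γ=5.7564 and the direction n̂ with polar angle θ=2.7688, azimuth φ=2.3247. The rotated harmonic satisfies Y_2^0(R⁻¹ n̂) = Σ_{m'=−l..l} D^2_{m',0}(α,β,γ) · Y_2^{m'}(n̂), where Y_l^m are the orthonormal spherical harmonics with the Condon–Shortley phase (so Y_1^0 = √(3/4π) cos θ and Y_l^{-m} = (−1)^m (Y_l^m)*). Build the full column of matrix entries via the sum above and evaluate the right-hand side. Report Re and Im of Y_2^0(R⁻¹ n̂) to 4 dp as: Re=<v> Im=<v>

Re=-0.1495 Im=0.0000

Need the full column D^2_{m',0} for m'=−2..2 at α=2.0392, β=1.6463, γ=5.7564.
cos(β/2)=0.679915, sin(β/2)=0.733291
d^2_{-2,0}: single k=2 term ⇒ +0.608888;  D = -0.360683-0.490563i
d^2_{-1,0}: k∈[1..2] ⇒ +0.564567 -0.656689 = -0.092122;  D = +0.041589-0.082199i
d^2_{0,0}: k∈[0..2] ⇒ +0.213707 -0.994310 +0.289138 = -0.491465;  D = -0.491465+0.000000i
d^2_{1,0}: k∈[0..1] ⇒ -0.564567 +0.656689 = +0.092122;  D = -0.041589-0.082199i
d^2_{2,0}: single k=0 term ⇒ +0.608888;  D = -0.360683+0.490563i
Y_2^{m'}(θ=2.7688,φ=2.3247) and Σ D·Y over m':
  (-0.3607-0.4906i)·(-0.0032+0.0511i)  (+0.0416-0.0822i)·(+0.1794+0.1910i)  (-0.4915+0.0000i)·(+0.5053+0.0000i)  (-0.0416-0.0822i)·(-0.1794+0.1910i)  (-0.3607+0.4906i)·(-0.0032-0.0511i)
Y_2^0(R⁻¹ n̂) = -0.149494+0.000000i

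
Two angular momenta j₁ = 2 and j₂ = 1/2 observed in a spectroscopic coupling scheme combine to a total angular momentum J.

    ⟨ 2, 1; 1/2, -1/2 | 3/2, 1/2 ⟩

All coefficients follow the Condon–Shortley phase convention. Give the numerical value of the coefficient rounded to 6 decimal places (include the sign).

√[4·1!3!0!/5! · 3!1!0!1!2!1!] = √(12/5)
  +(−1)^0/∏(0,1,1,0,2,0)! = 1/2  (running 1/2)
⟨..|..⟩ = √(12/5)·(1/2) = +0.774597

+0.774597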